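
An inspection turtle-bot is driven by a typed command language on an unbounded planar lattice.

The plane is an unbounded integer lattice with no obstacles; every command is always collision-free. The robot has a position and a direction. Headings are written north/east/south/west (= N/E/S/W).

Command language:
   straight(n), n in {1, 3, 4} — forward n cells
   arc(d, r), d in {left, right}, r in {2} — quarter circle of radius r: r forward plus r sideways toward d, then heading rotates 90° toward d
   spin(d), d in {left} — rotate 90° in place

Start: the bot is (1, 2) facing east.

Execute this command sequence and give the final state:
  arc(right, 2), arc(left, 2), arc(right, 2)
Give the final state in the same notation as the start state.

initial: (1, 2) facing east
1. arc(right, 2) → (3, 0) facing south
2. arc(left, 2) → (5, -2) facing east
3. arc(right, 2) → (7, -4) facing south

(7, -4) facing south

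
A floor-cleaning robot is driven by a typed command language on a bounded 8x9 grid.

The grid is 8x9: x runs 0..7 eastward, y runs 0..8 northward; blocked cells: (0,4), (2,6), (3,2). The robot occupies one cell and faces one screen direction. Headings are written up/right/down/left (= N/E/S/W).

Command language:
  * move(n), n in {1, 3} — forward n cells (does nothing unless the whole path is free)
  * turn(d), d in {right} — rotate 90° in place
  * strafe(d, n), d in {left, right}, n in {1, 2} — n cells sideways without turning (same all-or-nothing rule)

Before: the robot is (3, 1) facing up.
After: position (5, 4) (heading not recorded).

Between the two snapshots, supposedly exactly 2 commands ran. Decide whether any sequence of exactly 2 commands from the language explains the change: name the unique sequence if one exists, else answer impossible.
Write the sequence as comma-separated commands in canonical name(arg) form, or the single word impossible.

strafe(right, 2), move(3)

key: running move(3) before strafe(right, 2) would end elsewhere — order is forced
from: (3, 1) facing up
[1] after strafe(right, 2): (5, 1) facing up
[2] after move(3): (5, 4) facing up
uniquely the one of 49 2-step routes that fits.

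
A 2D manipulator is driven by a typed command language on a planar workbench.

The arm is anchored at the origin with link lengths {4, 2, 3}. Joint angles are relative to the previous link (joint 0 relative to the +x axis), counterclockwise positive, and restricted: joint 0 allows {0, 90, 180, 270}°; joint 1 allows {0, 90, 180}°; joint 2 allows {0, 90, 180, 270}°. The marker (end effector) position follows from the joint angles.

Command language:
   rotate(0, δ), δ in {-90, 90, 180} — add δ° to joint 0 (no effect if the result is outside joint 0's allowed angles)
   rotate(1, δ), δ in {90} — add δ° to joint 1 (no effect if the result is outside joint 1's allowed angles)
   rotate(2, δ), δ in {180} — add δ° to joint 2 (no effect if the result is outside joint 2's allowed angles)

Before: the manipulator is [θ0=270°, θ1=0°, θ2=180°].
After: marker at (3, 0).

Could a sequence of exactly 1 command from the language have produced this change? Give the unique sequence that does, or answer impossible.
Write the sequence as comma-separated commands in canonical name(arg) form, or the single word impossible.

rotate(0, 90)

start: [θ0=270°, θ1=0°, θ2=180°]
t=1 rotate(0, 90) ⇒ [θ0=0°, θ1=0°, θ2=180°]
all 5 alternatives checked — unique.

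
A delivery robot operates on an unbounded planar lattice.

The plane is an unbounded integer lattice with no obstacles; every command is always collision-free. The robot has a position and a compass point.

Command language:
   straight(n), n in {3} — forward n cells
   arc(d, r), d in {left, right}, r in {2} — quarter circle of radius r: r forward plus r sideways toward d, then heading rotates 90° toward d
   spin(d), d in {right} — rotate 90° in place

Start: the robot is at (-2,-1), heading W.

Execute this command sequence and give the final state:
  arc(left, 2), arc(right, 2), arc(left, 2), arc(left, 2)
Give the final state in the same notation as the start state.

at (-6,-9), heading E

begin: at (-2,-1), heading W
t=1 arc(left, 2) ⇒ at (-4,-3), heading S
t=2 arc(right, 2) ⇒ at (-6,-5), heading W
t=3 arc(left, 2) ⇒ at (-8,-7), heading S
t=4 arc(left, 2) ⇒ at (-6,-9), heading E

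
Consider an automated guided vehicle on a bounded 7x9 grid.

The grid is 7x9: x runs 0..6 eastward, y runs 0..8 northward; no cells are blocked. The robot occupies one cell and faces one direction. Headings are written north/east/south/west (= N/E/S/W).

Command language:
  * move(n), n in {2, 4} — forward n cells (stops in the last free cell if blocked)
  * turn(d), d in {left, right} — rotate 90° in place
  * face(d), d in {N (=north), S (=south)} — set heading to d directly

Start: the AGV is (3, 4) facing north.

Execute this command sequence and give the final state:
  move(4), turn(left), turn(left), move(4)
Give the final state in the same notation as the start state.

initial: (3, 4) facing north
t=1 move(4) ⇒ (3, 8) facing north
t=2 turn(left) ⇒ (3, 8) facing west
t=3 turn(left) ⇒ (3, 8) facing south
t=4 move(4) ⇒ (3, 4) facing south

(3, 4) facing south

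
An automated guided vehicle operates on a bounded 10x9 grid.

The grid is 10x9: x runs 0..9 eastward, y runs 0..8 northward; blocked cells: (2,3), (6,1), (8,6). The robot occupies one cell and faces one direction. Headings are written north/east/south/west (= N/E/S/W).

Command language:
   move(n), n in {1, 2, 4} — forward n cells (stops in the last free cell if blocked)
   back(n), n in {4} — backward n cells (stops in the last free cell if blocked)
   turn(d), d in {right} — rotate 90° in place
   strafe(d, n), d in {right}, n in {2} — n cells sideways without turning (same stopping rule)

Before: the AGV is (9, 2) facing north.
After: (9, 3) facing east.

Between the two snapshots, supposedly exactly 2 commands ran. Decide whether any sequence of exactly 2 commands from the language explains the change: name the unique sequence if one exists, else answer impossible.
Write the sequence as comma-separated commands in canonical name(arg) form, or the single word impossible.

key: order matters: swapping move(1) and turn(right) lands elsewhere
t0: (9, 2) facing north
[1] after move(1): (9, 3) facing north
[2] after turn(right): (9, 3) facing east
no other 2-command option fits: unique.

move(1), turn(right)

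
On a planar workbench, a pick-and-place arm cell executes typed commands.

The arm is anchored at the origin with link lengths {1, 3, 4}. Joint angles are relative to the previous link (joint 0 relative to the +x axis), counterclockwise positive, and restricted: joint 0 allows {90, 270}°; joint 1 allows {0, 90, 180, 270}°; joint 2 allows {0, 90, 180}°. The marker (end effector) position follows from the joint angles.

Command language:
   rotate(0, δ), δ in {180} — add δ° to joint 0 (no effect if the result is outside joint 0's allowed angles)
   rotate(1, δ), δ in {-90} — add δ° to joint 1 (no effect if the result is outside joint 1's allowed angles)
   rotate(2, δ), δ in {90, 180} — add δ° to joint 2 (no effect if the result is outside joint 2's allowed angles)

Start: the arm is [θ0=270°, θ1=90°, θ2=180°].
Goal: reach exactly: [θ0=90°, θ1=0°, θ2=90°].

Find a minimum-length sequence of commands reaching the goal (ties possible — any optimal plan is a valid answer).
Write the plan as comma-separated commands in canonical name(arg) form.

begin: [θ0=270°, θ1=90°, θ2=180°]
[1] after rotate(1, -90): [θ0=270°, θ1=0°, θ2=180°]
[2] after rotate(0, 180): [θ0=90°, θ1=0°, θ2=180°]
[3] after rotate(2, 180): [θ0=90°, θ1=0°, θ2=0°]
[4] after rotate(2, 90): [θ0=90°, θ1=0°, θ2=90°]
no 3-step plan works, so 4 is optimal.

rotate(1, -90), rotate(0, 180), rotate(2, 180), rotate(2, 90)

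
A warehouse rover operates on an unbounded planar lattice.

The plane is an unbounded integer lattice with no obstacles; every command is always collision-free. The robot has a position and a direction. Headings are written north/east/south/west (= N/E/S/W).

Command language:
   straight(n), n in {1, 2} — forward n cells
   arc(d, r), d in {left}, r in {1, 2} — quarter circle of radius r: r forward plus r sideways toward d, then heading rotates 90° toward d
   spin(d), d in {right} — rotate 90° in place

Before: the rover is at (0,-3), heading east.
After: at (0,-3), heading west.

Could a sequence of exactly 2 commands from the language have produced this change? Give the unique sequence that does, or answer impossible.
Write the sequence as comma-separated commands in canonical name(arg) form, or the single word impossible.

key: parked at (0,-3) the whole time — nothing moves the robot
t0: at (0,-3), heading east
[1] after spin(right): at (0,-3), heading south
[2] after spin(right): at (0,-3), heading west
uniquely the one of 25 2-step routes that fits.

spin(right), spin(right)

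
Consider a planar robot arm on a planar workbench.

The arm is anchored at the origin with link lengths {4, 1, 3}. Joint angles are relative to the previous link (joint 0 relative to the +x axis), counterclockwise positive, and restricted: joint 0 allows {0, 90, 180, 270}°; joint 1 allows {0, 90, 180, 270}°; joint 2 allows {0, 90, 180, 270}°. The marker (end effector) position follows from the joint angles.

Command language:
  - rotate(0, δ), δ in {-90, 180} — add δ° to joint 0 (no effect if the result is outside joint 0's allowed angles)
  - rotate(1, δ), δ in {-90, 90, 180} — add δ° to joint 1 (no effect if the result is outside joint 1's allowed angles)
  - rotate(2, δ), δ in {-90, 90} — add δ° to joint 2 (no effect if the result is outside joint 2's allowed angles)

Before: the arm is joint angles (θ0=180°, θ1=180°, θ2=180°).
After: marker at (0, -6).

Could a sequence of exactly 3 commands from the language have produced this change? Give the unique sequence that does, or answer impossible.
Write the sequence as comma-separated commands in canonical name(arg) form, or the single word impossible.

rotate(0, -90), rotate(0, -90), rotate(0, -90)

start: joint angles (θ0=180°, θ1=180°, θ2=180°)
step 1 (rotate(0, -90)): joint angles (θ0=90°, θ1=180°, θ2=180°)
step 2 (rotate(0, -90)): joint angles (θ0=0°, θ1=180°, θ2=180°)
step 3 (rotate(0, -90)): joint angles (θ0=270°, θ1=180°, θ2=180°)
no other 3-command option fits: unique.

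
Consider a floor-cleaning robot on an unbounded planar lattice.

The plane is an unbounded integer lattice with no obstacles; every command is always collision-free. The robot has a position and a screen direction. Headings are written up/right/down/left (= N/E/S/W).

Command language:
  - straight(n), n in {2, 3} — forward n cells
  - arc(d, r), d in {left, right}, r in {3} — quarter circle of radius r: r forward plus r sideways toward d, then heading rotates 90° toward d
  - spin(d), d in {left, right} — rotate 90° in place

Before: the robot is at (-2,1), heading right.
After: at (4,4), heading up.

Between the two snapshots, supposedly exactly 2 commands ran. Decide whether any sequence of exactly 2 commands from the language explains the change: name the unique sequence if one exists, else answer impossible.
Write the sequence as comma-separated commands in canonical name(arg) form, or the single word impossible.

key: running arc(left, 3) before straight(3) would end elsewhere — order is forced
start: at (-2,1), heading right
step 1 (straight(3)): at (1,1), heading right
step 2 (arc(left, 3)): at (4,4), heading up
all 36 alternatives checked — unique.

straight(3), arc(left, 3)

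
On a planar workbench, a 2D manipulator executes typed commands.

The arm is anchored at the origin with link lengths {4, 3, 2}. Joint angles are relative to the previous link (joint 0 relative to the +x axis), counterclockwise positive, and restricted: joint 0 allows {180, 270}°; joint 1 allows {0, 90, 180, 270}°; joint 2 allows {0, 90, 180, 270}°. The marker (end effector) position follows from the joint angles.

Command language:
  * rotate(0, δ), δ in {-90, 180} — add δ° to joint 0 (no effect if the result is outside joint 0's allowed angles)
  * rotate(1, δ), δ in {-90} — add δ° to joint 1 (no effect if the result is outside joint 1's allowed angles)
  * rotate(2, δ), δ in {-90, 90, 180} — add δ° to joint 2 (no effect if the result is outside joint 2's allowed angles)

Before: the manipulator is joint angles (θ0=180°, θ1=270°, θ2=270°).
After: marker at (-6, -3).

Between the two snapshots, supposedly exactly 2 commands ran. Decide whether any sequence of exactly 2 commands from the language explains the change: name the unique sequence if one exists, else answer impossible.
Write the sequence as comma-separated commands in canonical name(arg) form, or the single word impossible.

initial: joint angles (θ0=180°, θ1=270°, θ2=270°)
[1] after rotate(1, -90): joint angles (θ0=180°, θ1=180°, θ2=270°)
[2] after rotate(1, -90): joint angles (θ0=180°, θ1=90°, θ2=270°)
no other 2-command option fits: unique.

rotate(1, -90), rotate(1, -90)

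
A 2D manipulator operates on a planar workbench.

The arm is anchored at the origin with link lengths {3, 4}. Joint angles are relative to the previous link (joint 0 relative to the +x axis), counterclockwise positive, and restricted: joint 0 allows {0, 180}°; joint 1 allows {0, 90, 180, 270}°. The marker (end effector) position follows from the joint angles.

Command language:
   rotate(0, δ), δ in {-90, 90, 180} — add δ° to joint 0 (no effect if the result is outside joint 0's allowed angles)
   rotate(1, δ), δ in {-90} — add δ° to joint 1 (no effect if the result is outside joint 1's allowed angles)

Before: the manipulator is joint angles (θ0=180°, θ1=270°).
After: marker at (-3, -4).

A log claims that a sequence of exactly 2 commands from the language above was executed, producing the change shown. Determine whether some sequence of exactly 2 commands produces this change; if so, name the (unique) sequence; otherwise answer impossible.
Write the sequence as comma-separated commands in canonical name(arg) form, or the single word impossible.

rotate(1, -90), rotate(1, -90)

begin: joint angles (θ0=180°, θ1=270°)
[1] after rotate(1, -90): joint angles (θ0=180°, θ1=180°)
[2] after rotate(1, -90): joint angles (θ0=180°, θ1=90°)
no other 2-command option fits: unique.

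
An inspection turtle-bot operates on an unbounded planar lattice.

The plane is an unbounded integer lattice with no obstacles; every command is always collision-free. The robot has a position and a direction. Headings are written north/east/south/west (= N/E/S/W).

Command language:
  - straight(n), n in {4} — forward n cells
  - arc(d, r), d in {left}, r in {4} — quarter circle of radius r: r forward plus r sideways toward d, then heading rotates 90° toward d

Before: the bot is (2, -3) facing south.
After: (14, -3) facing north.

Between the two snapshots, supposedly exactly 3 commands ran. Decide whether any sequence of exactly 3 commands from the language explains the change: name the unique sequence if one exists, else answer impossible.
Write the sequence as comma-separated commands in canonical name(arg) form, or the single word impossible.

key: position moved to (14,-3) AND the heading swung to N — translation plus rotation needed
initial: (2, -3) facing south
step 1 (arc(left, 4)): (6, -7) facing east
step 2 (straight(4)): (10, -7) facing east
step 3 (arc(left, 4)): (14, -3) facing north
no other 3-command option fits: unique.

arc(left, 4), straight(4), arc(left, 4)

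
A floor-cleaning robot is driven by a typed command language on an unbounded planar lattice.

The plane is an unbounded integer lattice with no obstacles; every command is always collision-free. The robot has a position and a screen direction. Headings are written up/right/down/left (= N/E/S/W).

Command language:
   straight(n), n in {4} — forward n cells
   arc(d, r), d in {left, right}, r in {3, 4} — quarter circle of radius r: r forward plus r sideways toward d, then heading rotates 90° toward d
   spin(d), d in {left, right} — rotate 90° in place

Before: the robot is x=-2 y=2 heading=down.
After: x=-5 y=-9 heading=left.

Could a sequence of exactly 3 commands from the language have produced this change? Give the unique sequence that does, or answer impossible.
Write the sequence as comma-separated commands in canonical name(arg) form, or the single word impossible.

key: cell and facing (now W) both changed — the 3 commands mix motion and turning
t0: x=-2 y=2 heading=down
1. straight(4) → x=-2 y=-2 heading=down
2. straight(4) → x=-2 y=-6 heading=down
3. arc(right, 3) → x=-5 y=-9 heading=left
no other 3-command option fits: unique.

straight(4), straight(4), arc(right, 3)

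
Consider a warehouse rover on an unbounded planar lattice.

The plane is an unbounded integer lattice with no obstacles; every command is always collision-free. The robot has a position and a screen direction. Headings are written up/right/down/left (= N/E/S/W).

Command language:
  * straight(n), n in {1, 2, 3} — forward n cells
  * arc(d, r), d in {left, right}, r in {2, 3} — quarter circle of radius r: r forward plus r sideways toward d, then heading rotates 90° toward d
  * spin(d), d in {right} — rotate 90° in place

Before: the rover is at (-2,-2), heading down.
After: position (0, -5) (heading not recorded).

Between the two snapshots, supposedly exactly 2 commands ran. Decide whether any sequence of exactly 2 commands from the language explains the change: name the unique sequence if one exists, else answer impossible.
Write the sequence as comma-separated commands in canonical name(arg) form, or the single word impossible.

key: running arc(left, 2) before straight(1) would end elsewhere — order is forced
t0: at (-2,-2), heading down
t=1 straight(1) ⇒ at (-2,-3), heading down
t=2 arc(left, 2) ⇒ at (0,-5), heading right
no rival 2-sequence matches.

straight(1), arc(left, 2)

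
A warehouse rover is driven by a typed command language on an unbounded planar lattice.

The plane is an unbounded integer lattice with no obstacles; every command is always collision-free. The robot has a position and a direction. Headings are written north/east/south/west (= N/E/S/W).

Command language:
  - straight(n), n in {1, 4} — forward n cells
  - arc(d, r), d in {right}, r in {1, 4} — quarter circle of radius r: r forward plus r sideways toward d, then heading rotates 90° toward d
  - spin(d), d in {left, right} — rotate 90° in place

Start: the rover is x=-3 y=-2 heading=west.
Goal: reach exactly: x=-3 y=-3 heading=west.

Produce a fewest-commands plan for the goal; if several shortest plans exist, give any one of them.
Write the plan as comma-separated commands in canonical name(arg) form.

spin(left), straight(1), spin(right)

begin: x=-3 y=-2 heading=west
step 1 (spin(left)): x=-3 y=-2 heading=south
step 2 (straight(1)): x=-3 y=-3 heading=south
step 3 (spin(right)): x=-3 y=-3 heading=west
nothing shorter than 3 reaches the goal.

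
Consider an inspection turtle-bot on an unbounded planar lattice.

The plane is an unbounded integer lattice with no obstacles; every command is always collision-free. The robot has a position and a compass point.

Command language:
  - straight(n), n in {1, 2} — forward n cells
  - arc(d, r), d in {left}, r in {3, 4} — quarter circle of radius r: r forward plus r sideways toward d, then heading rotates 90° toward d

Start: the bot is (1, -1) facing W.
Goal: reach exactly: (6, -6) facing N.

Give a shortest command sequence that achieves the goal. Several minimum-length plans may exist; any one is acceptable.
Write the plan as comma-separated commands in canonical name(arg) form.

arc(left, 4), arc(left, 4), straight(2), arc(left, 3)

start: (1, -1) facing W
1. arc(left, 4) → (-3, -5) facing S
2. arc(left, 4) → (1, -9) facing E
3. straight(2) → (3, -9) facing E
4. arc(left, 3) → (6, -6) facing N
minimal: 4 command(s), checked below 4.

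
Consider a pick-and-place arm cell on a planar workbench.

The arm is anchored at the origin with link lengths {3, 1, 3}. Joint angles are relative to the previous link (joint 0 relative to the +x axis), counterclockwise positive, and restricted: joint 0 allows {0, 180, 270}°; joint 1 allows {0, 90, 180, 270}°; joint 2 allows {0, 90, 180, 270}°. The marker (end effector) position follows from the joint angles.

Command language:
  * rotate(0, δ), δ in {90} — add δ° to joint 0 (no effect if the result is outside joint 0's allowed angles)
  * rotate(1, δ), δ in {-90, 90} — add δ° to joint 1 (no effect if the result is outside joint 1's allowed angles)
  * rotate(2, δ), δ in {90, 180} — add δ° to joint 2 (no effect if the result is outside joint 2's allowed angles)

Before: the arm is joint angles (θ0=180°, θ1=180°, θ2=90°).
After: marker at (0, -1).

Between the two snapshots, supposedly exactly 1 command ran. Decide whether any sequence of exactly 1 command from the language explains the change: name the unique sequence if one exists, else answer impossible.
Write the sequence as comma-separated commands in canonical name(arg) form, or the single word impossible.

rotate(1, -90)

begin: joint angles (θ0=180°, θ1=180°, θ2=90°)
1. rotate(1, -90) → joint angles (θ0=180°, θ1=90°, θ2=90°)
no rival 1-sequence matches.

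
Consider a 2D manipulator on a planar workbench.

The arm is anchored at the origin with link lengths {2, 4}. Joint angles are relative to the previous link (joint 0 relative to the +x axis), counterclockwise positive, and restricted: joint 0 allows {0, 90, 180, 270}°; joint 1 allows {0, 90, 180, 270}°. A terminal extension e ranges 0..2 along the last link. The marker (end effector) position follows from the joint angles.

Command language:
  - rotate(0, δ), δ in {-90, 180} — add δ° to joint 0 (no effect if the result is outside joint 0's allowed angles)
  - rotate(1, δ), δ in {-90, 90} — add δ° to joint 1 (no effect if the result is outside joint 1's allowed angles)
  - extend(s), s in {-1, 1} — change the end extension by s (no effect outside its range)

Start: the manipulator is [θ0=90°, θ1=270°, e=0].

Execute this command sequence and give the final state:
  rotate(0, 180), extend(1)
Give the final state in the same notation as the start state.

from: [θ0=90°, θ1=270°, e=0]
step 1 (rotate(0, 180)): [θ0=270°, θ1=270°, e=0]
step 2 (extend(1)): [θ0=270°, θ1=270°, e=1]

[θ0=270°, θ1=270°, e=1]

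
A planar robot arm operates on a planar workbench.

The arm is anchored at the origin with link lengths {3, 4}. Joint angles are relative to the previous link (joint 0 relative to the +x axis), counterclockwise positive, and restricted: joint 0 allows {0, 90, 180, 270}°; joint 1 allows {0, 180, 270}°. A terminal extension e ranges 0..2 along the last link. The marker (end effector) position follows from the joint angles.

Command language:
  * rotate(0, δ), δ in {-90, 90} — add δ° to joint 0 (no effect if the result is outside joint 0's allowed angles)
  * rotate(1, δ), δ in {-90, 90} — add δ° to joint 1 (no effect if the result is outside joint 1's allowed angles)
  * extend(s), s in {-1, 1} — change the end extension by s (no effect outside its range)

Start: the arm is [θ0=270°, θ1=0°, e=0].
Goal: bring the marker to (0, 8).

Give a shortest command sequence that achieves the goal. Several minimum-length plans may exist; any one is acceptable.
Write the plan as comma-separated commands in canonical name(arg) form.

t0: [θ0=270°, θ1=0°, e=0]
1. rotate(0, -90) → [θ0=180°, θ1=0°, e=0]
2. rotate(0, -90) → [θ0=90°, θ1=0°, e=0]
3. extend(1) → [θ0=90°, θ1=0°, e=1]
minimal: 3 command(s), checked below 3.

rotate(0, -90), rotate(0, -90), extend(1)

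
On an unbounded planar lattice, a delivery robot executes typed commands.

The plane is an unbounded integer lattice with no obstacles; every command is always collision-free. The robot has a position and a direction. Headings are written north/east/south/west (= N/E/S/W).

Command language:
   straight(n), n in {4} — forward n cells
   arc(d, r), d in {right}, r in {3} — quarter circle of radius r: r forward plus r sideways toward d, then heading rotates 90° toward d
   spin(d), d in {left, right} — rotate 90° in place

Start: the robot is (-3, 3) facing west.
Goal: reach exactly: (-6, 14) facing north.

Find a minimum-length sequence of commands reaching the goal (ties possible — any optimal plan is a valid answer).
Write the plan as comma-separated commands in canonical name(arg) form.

arc(right, 3), straight(4), straight(4)

begin: (-3, 3) facing west
t=1 arc(right, 3) ⇒ (-6, 6) facing north
t=2 straight(4) ⇒ (-6, 10) facing north
t=3 straight(4) ⇒ (-6, 14) facing north
nothing shorter than 3 reaches the goal.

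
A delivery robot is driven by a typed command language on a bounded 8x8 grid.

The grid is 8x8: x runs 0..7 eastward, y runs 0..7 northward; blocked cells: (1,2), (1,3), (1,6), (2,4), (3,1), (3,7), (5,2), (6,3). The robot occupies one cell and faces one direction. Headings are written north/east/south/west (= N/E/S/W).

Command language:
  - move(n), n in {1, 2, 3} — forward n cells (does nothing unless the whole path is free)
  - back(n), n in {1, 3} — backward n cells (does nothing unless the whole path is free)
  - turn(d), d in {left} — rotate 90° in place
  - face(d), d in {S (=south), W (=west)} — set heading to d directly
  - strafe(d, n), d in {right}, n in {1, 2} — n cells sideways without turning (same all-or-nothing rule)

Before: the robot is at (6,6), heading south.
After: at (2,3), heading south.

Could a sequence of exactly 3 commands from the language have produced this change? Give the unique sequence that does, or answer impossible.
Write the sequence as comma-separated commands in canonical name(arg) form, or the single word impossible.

strafe(right, 2), move(3), strafe(right, 2)

key: still facing S at the end — nothing in the sequence rotates
t0: at (6,6), heading south
step 1 (strafe(right, 2)): at (4,6), heading south
step 2 (move(3)): at (4,3), heading south
step 3 (strafe(right, 2)): at (2,3), heading south
no rival 3-sequence matches.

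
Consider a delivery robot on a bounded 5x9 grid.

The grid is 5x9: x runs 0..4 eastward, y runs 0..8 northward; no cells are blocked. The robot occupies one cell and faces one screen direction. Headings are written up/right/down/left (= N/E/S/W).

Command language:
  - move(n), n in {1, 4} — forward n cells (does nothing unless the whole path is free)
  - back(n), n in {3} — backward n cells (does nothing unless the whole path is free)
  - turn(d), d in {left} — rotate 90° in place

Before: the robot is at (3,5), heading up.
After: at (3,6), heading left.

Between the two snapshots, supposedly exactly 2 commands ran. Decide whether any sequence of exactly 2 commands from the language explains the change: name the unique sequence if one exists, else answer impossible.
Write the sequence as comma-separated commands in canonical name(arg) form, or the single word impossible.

move(1), turn(left)

key: running turn(left) before move(1) would end elsewhere — order is forced
from: at (3,5), heading up
t=1 move(1) ⇒ at (3,6), heading up
t=2 turn(left) ⇒ at (3,6), heading left
uniquely the one of 16 2-step routes that fits.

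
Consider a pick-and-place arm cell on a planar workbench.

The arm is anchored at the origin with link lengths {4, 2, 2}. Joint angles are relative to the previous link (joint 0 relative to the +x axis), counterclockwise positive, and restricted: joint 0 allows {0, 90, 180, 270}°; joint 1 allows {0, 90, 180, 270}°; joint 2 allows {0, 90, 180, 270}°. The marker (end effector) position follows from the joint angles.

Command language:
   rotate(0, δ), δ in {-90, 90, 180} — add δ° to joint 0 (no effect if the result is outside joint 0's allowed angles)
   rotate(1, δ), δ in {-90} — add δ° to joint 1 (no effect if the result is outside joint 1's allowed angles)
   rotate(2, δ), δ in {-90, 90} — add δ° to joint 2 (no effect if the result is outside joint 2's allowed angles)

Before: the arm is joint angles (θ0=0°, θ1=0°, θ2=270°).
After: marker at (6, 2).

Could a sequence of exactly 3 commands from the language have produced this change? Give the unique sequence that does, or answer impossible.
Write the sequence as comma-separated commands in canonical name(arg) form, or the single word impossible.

from: joint angles (θ0=0°, θ1=0°, θ2=270°)
step 1 (rotate(1, -90)): joint angles (θ0=0°, θ1=270°, θ2=270°)
step 2 (rotate(1, -90)): joint angles (θ0=0°, θ1=180°, θ2=270°)
step 3 (rotate(1, -90)): joint angles (θ0=0°, θ1=90°, θ2=270°)
all 216 alternatives checked — unique.

rotate(1, -90), rotate(1, -90), rotate(1, -90)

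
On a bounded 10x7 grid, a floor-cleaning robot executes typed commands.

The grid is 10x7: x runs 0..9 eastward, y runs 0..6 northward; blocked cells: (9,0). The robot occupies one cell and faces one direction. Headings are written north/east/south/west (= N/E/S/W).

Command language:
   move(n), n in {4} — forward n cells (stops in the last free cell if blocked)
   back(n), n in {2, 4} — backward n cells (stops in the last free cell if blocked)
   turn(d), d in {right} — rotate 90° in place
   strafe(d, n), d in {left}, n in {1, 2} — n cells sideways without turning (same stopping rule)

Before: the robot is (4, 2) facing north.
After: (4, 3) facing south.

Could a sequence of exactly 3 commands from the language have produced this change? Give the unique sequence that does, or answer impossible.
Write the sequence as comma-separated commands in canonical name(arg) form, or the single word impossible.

key: cell and facing (now S) both changed — the 3 commands mix motion and turning
from: (4, 2) facing north
t=1 turn(right) ⇒ (4, 2) facing east
t=2 strafe(left, 1) ⇒ (4, 3) facing east
t=3 turn(right) ⇒ (4, 3) facing south
no rival 3-sequence matches.

turn(right), strafe(left, 1), turn(right)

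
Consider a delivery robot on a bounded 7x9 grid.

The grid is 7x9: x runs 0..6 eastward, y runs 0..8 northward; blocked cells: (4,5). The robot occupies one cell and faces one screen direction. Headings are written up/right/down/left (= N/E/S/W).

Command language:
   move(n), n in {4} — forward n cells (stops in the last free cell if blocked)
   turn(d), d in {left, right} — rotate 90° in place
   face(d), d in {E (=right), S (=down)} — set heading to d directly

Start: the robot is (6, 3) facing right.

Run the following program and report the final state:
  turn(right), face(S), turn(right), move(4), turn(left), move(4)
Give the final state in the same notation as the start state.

begin: (6, 3) facing right
t=1 turn(right) ⇒ (6, 3) facing down
t=2 face(S) ⇒ (6, 3) facing down
t=3 turn(right) ⇒ (6, 3) facing left
t=4 move(4) ⇒ (2, 3) facing left
t=5 turn(left) ⇒ (2, 3) facing down
t=6 move(4) ⇒ (2, 0) facing down

(2, 0) facing down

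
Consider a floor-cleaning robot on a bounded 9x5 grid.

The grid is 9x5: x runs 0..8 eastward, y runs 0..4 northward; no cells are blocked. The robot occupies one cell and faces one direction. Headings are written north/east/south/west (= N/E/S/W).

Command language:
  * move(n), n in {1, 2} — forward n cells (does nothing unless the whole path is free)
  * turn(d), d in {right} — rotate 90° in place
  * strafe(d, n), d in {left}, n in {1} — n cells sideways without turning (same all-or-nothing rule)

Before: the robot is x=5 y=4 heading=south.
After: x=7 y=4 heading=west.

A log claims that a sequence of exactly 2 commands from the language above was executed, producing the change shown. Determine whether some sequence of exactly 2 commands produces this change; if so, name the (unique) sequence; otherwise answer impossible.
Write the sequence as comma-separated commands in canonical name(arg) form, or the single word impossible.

checked all 2-command options: none fits.

impossible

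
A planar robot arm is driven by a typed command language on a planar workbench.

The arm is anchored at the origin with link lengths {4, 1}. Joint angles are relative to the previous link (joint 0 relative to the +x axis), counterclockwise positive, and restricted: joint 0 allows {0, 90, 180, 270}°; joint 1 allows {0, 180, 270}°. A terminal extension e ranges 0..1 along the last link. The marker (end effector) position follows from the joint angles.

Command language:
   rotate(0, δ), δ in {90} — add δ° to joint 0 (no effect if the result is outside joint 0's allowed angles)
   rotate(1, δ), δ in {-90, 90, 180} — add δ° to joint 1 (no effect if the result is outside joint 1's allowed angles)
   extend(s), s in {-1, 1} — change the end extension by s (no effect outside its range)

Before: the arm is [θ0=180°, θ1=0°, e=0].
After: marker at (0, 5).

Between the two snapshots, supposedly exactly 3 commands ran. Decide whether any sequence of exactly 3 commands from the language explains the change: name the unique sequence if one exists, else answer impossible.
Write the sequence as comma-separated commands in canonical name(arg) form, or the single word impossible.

rotate(0, 90), rotate(0, 90), rotate(0, 90)

t0: [θ0=180°, θ1=0°, e=0]
1. rotate(0, 90) → [θ0=270°, θ1=0°, e=0]
2. rotate(0, 90) → [θ0=0°, θ1=0°, e=0]
3. rotate(0, 90) → [θ0=90°, θ1=0°, e=0]
all 216 alternatives checked — unique.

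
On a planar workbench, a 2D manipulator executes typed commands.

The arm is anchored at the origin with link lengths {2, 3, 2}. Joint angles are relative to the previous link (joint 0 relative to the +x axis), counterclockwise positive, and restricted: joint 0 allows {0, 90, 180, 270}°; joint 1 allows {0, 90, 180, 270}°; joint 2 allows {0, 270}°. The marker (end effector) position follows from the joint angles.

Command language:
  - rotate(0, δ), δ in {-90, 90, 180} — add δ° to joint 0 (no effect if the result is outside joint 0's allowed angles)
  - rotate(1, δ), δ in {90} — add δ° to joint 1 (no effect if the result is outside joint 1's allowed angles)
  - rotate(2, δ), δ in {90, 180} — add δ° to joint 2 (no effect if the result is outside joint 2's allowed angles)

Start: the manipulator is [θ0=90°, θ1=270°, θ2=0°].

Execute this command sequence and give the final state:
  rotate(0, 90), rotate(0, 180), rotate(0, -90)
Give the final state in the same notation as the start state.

[θ0=270°, θ1=270°, θ2=0°]

start: [θ0=90°, θ1=270°, θ2=0°]
t=1 rotate(0, 90) ⇒ [θ0=180°, θ1=270°, θ2=0°]
t=2 rotate(0, 180) ⇒ [θ0=0°, θ1=270°, θ2=0°]
t=3 rotate(0, -90) ⇒ [θ0=270°, θ1=270°, θ2=0°]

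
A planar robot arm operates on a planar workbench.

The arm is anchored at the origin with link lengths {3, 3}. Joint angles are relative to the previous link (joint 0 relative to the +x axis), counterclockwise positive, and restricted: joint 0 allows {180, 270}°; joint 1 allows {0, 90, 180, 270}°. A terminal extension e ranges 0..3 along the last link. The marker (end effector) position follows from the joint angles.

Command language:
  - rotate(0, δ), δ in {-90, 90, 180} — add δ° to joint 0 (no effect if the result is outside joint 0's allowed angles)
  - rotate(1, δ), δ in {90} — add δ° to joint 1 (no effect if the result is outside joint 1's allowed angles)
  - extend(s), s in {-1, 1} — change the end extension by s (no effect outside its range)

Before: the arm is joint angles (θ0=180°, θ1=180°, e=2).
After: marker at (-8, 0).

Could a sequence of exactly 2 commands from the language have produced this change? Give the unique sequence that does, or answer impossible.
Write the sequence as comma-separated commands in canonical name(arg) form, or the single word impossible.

rotate(1, 90), rotate(1, 90)

begin: joint angles (θ0=180°, θ1=180°, e=2)
t=1 rotate(1, 90) ⇒ joint angles (θ0=180°, θ1=270°, e=2)
t=2 rotate(1, 90) ⇒ joint angles (θ0=180°, θ1=0°, e=2)
all 36 alternatives checked — unique.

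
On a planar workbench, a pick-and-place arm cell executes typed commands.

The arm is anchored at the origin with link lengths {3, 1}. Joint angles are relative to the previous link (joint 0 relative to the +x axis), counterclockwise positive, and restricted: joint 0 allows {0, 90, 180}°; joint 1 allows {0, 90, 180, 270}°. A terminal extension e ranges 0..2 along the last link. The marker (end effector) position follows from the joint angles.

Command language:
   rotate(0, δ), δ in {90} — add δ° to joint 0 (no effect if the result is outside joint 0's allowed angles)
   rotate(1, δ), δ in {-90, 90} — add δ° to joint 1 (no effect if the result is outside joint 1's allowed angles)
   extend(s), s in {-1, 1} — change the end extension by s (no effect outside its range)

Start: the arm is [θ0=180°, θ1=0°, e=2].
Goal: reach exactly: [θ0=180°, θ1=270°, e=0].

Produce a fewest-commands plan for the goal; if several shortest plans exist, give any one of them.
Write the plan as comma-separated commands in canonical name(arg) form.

rotate(1, -90), extend(-1), extend(-1)

initial: [θ0=180°, θ1=0°, e=2]
[1] after rotate(1, -90): [θ0=180°, θ1=270°, e=2]
[2] after extend(-1): [θ0=180°, θ1=270°, e=1]
[3] after extend(-1): [θ0=180°, θ1=270°, e=0]
minimal: 3 command(s), checked below 3.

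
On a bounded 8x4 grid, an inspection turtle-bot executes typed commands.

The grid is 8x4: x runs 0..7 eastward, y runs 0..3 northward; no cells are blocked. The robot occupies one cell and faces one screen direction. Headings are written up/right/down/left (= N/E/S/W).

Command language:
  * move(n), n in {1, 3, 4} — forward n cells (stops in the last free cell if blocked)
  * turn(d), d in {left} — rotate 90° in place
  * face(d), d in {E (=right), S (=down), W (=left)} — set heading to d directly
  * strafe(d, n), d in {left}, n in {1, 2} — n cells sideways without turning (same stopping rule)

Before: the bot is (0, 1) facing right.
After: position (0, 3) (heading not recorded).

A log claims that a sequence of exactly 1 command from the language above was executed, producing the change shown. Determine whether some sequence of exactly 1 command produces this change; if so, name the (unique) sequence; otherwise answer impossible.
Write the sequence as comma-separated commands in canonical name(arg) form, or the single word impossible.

strafe(left, 2)

start: (0, 1) facing right
step 1 (strafe(left, 2)): (0, 3) facing right
all 9 alternatives checked — unique.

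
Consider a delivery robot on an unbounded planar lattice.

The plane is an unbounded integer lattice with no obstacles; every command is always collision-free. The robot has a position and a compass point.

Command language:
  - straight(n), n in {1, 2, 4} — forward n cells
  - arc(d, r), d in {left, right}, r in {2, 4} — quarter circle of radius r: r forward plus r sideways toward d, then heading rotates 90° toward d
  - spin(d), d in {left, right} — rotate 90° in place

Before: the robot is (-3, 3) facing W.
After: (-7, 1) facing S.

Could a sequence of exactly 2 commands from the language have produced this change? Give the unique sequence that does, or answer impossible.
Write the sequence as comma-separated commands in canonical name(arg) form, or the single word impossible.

key: position moved to (-7,1) AND the heading swung to S — translation plus rotation needed
from: (-3, 3) facing W
1. straight(2) → (-5, 3) facing W
2. arc(left, 2) → (-7, 1) facing S
no rival 2-sequence matches.

straight(2), arc(left, 2)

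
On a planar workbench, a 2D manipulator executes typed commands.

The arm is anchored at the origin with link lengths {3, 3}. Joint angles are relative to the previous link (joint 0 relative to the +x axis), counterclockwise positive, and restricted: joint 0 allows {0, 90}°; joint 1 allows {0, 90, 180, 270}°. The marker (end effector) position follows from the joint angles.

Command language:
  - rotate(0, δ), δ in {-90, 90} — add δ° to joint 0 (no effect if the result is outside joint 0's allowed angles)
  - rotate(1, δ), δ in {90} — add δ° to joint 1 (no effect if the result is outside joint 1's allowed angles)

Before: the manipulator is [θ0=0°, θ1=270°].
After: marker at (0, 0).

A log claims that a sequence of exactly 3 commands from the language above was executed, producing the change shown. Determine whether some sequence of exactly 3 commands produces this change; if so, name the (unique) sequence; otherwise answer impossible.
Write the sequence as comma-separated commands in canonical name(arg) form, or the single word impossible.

t0: [θ0=0°, θ1=270°]
step 1 (rotate(1, 90)): [θ0=0°, θ1=0°]
step 2 (rotate(1, 90)): [θ0=0°, θ1=90°]
step 3 (rotate(1, 90)): [θ0=0°, θ1=180°]
no other 3-command option fits: unique.

rotate(1, 90), rotate(1, 90), rotate(1, 90)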